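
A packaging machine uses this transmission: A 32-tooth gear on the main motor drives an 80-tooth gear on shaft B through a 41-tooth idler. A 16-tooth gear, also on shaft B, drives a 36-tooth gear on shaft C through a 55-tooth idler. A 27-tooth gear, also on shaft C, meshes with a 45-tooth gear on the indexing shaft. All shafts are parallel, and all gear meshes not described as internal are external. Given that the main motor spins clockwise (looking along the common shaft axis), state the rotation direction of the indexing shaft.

anticlockwise

the main motor → shaft B: driver → idler → driven is 2 external meshes, 2 reversals → CW.
shaft B → shaft C: driver → idler → driven is 2 external meshes, 2 reversals → CW.
shaft C → the indexing shaft: external mesh, 1 reversal → CCW.
5 reversals in total — an odd number — so the indexing shaft turns opposite to the main motor.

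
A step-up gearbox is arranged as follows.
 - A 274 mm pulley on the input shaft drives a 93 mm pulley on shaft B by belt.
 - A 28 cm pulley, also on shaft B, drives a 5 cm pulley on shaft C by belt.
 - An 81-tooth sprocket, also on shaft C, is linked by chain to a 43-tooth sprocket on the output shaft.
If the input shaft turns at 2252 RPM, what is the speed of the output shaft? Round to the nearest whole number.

69991 RPM

Belt: ratio = 93/274 = 0.33942, so shaft B turns at 2252 / 0.33942 = 6634.9 RPM.
Belt: ratio = 5/28 = 0.17857, so shaft C turns at 6634.9 / 0.17857 = 37156 RPM.
Chain: ratio = 43/81 = 0.53086, so the output shaft turns at 37156 / 0.53086 = 69991 RPM.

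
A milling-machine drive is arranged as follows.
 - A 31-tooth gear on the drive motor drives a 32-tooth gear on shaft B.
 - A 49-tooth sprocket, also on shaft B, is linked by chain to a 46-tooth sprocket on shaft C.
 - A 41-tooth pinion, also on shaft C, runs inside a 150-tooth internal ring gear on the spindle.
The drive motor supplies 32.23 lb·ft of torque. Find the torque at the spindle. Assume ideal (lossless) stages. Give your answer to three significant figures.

114 lb·ft

Gear mesh: ratio = 32/31 = 1.0323; torque at shaft B = 32.23 × 1.0323 = 33.27 lb·ft.
Chain: ratio = 46/49 = 0.93878; torque at shaft C = 33.27 × 0.93878 = 31.233 lb·ft.
Internal gear: ratio = 150/41 = 3.6585; torque at the spindle = 31.233 × 3.6585 = 114.27 lb·ft.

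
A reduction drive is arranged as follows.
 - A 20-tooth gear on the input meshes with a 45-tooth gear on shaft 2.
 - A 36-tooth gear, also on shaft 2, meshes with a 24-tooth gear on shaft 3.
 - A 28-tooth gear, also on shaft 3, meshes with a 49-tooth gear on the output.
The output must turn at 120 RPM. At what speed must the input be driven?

Overall ratio R = 2.25 × 0.66667 × 1.75 = 2.625.
Required input speed = output speed × R = 120 × 2.625 = 315 RPM.

315 RPM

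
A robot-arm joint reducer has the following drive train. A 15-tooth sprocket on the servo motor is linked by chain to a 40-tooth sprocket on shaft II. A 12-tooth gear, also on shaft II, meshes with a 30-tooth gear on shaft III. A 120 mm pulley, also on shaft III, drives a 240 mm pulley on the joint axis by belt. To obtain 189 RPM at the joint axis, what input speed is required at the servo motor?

Overall ratio R = 2.6667 × 2.5 × 2 = 13.333.
Required input speed = output speed × R = 189 × 13.333 = 2520 RPM.

2520 RPM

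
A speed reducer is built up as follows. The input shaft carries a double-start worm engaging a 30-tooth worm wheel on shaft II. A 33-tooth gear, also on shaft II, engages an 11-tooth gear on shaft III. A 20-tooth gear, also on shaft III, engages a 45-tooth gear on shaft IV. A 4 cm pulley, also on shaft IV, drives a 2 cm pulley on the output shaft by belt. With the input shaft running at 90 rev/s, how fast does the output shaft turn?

16 rev/s

worm 30/2 = 15 → 90/15 = 6 rev/s
gear mesh 11/33 = 0.33333 → 6/0.33333 = 18 rev/s
gear mesh 45/20 = 2.25 → 18/2.25 = 8 rev/s
belt 2/4 = 0.5 → 8/0.5 = 16 rev/s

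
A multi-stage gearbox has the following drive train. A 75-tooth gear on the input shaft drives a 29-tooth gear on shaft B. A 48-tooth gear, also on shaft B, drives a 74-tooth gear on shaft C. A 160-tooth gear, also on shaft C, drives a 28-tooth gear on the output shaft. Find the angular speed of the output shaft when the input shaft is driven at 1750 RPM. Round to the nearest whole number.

Gear mesh: ratio = 29/75 = 0.38667, so shaft B turns at 1750 / 0.38667 = 4525.9 RPM.
Gear mesh: ratio = 74/48 = 1.5417, so shaft C turns at 4525.9 / 1.5417 = 2935.7 RPM.
Gear mesh: ratio = 28/160 = 0.175, so the output shaft turns at 2935.7 / 0.175 = 16775 RPM.

16775 RPM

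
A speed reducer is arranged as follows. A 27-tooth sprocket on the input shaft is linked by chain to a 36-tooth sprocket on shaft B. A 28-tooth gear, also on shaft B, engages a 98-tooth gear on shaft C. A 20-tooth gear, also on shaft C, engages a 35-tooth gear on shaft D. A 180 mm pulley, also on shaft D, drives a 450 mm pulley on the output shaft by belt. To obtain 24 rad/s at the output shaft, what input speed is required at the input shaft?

490 rad/s

Overall ratio R = 1.3333 × 3.5 × 1.75 × 2.5 = 20.417.
Required input speed = output speed × R = 24 × 20.417 = 490 rad/s.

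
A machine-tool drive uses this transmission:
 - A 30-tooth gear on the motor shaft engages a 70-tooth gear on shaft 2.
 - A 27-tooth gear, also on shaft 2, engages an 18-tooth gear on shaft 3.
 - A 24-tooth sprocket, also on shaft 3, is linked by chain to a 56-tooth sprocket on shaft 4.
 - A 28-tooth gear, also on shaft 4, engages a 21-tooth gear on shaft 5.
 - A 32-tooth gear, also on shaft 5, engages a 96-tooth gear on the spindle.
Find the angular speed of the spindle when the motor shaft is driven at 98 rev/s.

Gear mesh: ratio = 70/30 = 2.3333, so shaft 2 turns at 98 / 2.3333 = 42 rev/s.
Gear mesh: ratio = 18/27 = 0.66667, so shaft 3 turns at 42 / 0.66667 = 63 rev/s.
Chain: ratio = 56/24 = 2.3333, so shaft 4 turns at 63 / 2.3333 = 27 rev/s.
Gear mesh: ratio = 21/28 = 0.75, so shaft 5 turns at 27 / 0.75 = 36 rev/s.
Gear mesh: ratio = 96/32 = 3, so the spindle turns at 36 / 3 = 12 rev/s.

12 rev/s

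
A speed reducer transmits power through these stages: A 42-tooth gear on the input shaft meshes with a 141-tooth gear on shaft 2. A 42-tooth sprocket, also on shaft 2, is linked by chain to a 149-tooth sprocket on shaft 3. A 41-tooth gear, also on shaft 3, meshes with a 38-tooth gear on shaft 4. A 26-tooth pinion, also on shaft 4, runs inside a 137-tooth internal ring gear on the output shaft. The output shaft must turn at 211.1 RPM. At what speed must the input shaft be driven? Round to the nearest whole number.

12278 RPM

Overall ratio R = 3.3571 × 3.5476 × 0.92683 × 5.2692 = 58.164.
Required input speed = output speed × R = 211.1 × 58.164 = 12278 RPM.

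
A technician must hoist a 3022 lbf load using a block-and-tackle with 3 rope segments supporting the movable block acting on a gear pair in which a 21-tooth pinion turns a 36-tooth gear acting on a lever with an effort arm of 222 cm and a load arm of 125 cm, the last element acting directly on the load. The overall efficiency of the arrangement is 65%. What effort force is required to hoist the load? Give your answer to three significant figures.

Block-and-tackle MA = number of supporting rope parts = 3.
Gear pair MA = 36/21 = 1.7143.
Lever MA = effort arm / load arm = 222/125 = 1.776.
Combined ideal MA = 3 × 1.7143 × 1.776 = 9.1337.
Actual MA = 9.1337 × 0.65 = 5.9369.
Effort = load / actual MA = 3022 / 5.9369 = 509.02 lbf.

509 lbf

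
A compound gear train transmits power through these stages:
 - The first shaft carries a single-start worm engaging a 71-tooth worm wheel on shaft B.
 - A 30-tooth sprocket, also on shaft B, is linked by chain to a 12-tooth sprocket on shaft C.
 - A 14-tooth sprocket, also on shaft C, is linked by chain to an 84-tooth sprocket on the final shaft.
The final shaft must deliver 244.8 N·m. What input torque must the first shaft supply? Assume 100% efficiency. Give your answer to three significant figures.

1.44 N·m

Overall ratio R = 71 × 0.4 × 6 = 170.4.
Input torque = output torque / R = 244.8 / 170.4 = 1.4366 N·m.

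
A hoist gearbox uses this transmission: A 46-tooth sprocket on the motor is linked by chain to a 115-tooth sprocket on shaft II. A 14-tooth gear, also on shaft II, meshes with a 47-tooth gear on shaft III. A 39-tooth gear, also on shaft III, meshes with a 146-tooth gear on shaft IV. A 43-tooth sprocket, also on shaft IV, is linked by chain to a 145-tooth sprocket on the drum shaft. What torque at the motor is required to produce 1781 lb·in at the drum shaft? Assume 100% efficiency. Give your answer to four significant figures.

16.81 lb·in

Overall ratio R = 2.5 × 3.3571 × 3.7436 × 3.3721 = 105.95.
Input torque = output torque / R = 1781 / 105.95 = 16.81 lb·in.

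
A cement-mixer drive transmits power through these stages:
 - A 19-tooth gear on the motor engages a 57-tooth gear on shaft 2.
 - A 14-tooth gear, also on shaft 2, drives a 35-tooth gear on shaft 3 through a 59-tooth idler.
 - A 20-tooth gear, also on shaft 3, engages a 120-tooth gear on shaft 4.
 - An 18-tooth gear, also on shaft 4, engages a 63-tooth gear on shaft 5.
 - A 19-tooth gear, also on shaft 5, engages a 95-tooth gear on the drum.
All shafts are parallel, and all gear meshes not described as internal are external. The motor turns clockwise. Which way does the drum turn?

clockwise

the motor → shaft 2: external mesh, 1 reversal → CCW.
shaft 2 → shaft 3: driver → idler → driven is 2 external meshes, 2 reversals → CCW.
shaft 3 → shaft 4: external mesh, 1 reversal → CW.
shaft 4 → shaft 5: external mesh, 1 reversal → CCW.
shaft 5 → the drum: external mesh, 1 reversal → CW.
6 reversals in total — an even number — so the drum turns the same way as the motor.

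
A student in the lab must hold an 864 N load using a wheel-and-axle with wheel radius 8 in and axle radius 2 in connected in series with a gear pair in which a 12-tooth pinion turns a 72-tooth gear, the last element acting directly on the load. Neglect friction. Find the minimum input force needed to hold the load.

36 N

Wheel-and-axle MA = R/r = 8/2 = 4.
Gear pair MA = 72/12 = 6.
Combined ideal MA = 4 × 6 = 24.
Effort = load / MA = 864 / 24 = 36 N.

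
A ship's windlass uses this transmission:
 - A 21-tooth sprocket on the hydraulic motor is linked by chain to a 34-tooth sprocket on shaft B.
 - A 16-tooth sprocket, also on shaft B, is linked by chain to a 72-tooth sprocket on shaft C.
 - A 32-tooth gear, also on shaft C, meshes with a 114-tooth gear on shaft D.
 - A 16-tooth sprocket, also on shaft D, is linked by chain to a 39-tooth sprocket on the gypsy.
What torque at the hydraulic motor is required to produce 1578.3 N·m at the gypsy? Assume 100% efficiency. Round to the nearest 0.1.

24.9 N·m

Overall ratio R = 1.619 × 4.5 × 3.5625 × 2.4375 = 63.266.
Input torque = output torque / R = 1578.3 / 63.266 = 24.947 N·m.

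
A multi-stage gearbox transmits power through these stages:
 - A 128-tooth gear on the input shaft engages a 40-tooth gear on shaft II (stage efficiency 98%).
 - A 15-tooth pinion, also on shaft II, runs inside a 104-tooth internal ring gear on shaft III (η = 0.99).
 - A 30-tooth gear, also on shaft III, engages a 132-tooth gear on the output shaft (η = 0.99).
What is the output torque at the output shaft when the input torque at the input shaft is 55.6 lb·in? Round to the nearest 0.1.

509.1 lb·in

gear mesh 40/128 = 0.3125 → τ = 55.6·0.3125·0.98 = 17.027 lb·in
internal gear 104/15 = 6.9333 → τ = 17.027·6.9333·0.99 = 116.88 lb·in
gear mesh 132/30 = 4.4 → τ = 116.88·4.4·0.99 = 509.12 lb·in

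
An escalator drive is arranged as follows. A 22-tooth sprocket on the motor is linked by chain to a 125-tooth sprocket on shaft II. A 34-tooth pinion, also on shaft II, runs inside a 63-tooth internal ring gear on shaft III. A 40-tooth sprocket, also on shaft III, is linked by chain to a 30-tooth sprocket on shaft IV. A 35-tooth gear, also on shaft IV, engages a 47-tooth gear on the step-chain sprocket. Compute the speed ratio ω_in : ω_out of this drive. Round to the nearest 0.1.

Each stage contributes driven/driver: chain 125/22 = 5.6818, internal gear 63/34 = 1.8529, chain 30/40 = 0.75, gear mesh 47/35 = 1.3429.
Overall: 5.6818 × 1.8529 × 0.75 × 1.3429 = 10.603.

10.6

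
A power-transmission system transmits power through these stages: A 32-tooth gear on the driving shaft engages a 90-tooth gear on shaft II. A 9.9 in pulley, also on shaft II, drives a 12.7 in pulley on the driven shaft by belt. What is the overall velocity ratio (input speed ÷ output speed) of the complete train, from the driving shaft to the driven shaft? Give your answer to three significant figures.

3.61

Each stage contributes driven/driver: gear mesh 90/32 = 2.8125, belt 12.7/9.9 = 1.2828.
Overall: 2.8125 × 1.2828 = 3.608.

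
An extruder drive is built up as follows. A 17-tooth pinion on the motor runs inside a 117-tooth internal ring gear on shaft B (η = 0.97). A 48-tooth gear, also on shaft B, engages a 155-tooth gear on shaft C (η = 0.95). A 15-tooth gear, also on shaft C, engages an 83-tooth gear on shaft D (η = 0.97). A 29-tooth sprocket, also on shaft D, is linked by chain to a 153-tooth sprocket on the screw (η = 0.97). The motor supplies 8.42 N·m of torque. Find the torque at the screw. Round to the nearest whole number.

internal gear 117/17 = 6.8824 → τ = 8.42·6.8824·0.97 = 56.211 N·m
gear mesh 155/48 = 3.2292 → τ = 56.211·3.2292·0.95 = 172.44 N·m
gear mesh 83/15 = 5.5333 → τ = 172.44·5.5333·0.97 = 925.54 N·m
chain 153/29 = 5.2759 → τ = 925.54·5.2759·0.97 = 4736.5 N·m

4737 N·m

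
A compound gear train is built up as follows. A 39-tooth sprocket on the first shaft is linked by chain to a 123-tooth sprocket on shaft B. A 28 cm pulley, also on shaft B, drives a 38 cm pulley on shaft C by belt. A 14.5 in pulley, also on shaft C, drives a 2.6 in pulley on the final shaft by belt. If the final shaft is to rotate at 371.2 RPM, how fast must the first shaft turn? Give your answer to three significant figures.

285 RPM

Overall ratio R = 3.1538 × 1.3571 × 0.17931 = 0.76749.
Required input speed = output speed × R = 371.2 × 0.76749 = 284.89 RPM.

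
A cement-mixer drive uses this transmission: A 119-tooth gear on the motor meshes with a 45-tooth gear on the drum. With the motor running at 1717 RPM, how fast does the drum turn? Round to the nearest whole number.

4541 RPM

gear mesh 45/119 = 0.37815 → 1717/0.37815 = 4540.5 RPM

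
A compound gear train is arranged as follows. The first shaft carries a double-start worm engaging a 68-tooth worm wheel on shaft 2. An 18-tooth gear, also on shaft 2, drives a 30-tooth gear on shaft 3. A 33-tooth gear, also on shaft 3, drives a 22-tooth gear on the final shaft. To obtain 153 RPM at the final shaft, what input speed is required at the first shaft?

5780 RPM

Overall ratio R = 34 × 1.6667 × 0.66667 = 37.778.
Required input speed = output speed × R = 153 × 37.778 = 5780 RPM.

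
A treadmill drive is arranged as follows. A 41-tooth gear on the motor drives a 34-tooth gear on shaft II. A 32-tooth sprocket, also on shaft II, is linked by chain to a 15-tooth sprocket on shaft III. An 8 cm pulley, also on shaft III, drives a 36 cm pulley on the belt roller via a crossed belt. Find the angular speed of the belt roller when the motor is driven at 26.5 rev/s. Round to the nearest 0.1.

Gear mesh: ratio = 34/41 = 0.82927, so shaft II turns at 26.5 / 0.82927 = 31.956 rev/s.
Chain: ratio = 15/32 = 0.46875, so shaft III turns at 31.956 / 0.46875 = 68.173 rev/s.
Belt: ratio = 36/8 = 4.5, so the belt roller turns at 68.173 / 4.5 = 15.149 rev/s.

15.1 rev/s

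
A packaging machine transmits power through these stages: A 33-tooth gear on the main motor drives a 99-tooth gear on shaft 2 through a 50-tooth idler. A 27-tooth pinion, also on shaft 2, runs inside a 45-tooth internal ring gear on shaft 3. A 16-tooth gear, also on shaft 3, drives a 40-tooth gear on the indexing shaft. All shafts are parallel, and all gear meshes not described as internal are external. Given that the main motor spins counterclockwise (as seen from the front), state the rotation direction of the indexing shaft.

the main motor → shaft 2: driver → idler → driven is 2 external meshes, 2 reversals → CCW.
shaft 2 → shaft 3: internal mesh, same direction → CCW.
shaft 3 → the indexing shaft: external mesh, 1 reversal → CW.
3 reversals in total — an odd number — so the indexing shaft turns opposite to the main motor.

clockwise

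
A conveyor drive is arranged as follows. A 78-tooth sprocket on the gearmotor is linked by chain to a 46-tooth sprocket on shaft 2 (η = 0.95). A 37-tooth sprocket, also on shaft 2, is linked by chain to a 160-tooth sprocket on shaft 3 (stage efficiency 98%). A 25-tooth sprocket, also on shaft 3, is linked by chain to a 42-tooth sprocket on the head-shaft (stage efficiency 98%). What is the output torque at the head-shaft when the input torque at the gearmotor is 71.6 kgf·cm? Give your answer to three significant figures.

280 kgf·cm

Chain: ratio = 46/78 = 0.58974; torque at shaft 2 = 71.6 × 0.58974 × 0.95 = 40.114 kgf·cm.
Chain: ratio = 160/37 = 4.3243; torque at shaft 3 = 40.114 × 4.3243 × 0.98 = 170 kgf·cm.
Chain: ratio = 42/25 = 1.68; torque at the head-shaft = 170 × 1.68 × 0.98 = 279.88 kgf·cm.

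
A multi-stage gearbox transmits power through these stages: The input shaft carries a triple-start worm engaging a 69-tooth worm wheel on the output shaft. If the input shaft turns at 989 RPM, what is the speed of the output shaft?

43 RPM

the input shaft → the output shaft (worm, 69/3): 989 ÷ 23 = 43 RPM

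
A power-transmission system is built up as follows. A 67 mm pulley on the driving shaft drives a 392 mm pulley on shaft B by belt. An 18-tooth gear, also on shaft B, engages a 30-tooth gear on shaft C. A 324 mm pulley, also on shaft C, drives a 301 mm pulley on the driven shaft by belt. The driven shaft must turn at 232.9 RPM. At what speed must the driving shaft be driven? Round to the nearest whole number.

2110 RPM

Overall ratio R = 5.8507 × 1.6667 × 0.92901 = 9.059.
Required input speed = output speed × R = 232.9 × 9.059 = 2109.8 RPM.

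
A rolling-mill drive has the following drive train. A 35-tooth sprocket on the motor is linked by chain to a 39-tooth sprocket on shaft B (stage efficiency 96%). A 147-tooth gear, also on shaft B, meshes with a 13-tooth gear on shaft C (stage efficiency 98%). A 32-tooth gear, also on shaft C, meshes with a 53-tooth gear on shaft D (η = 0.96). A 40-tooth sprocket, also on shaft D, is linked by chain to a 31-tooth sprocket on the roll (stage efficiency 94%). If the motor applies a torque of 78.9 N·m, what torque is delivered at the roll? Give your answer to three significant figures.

8.47 N·m

chain 39/35 = 1.1143 → τ = 78.9·1.1143·0.96 = 84.4 N·m
gear mesh 13/147 = 0.088435 → τ = 84.4·0.088435·0.98 = 7.3147 N·m
gear mesh 53/32 = 1.6562 → τ = 7.3147·1.6562·0.96 = 11.63 N·m
chain 31/40 = 0.775 → τ = 11.63·0.775·0.94 = 8.4727 N·m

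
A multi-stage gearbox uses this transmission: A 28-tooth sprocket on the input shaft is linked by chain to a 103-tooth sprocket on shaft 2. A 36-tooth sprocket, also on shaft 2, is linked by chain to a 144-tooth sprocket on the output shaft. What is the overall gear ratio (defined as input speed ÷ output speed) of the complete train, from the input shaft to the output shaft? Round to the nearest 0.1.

14.7

Each stage contributes driven/driver: chain 103/28 = 3.6786, chain 144/36 = 4.
Overall: 3.6786 × 4 = 14.714.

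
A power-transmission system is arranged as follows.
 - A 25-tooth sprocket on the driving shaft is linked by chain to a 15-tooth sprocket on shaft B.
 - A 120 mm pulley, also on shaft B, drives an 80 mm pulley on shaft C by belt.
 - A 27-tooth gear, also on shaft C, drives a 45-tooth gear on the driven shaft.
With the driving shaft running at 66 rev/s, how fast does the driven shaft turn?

99 rev/s

the driving shaft → shaft B (chain, 15/25): 66 ÷ 0.6 = 110 rev/s
shaft B → shaft C (belt, 80/120): 110 ÷ 0.66667 = 165 rev/s
shaft C → the driven shaft (gear mesh, 45/27): 165 ÷ 1.6667 = 99 rev/s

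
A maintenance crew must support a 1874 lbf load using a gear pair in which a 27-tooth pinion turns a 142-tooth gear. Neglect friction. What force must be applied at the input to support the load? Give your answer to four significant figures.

356.3 lbf

Gear pair MA = 142/27 = 5.2593.
Effort = load / MA = 1874 / 5.2593 = 356.32 lbf.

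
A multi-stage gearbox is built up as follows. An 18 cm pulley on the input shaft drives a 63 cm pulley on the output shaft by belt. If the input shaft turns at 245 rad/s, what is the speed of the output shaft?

70 rad/s

belt 63/18 = 3.5 → 245/3.5 = 70 rad/s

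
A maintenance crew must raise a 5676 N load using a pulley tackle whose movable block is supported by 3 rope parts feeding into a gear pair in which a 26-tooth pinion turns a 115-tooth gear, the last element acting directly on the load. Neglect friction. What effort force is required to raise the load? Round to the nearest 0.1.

Block-and-tackle MA = number of supporting rope parts = 3.
Gear pair MA = 115/26 = 4.4231.
Combined ideal MA = 3 × 4.4231 = 13.269.
Effort = load / MA = 5676 / 13.269 = 427.76 N.

427.8 N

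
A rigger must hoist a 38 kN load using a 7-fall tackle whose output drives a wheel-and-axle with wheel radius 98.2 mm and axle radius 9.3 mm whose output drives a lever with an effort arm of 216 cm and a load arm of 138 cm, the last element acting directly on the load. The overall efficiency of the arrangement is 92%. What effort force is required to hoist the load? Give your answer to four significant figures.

0.3570 kN

Block-and-tackle MA = number of supporting rope parts = 7.
Wheel-and-axle MA = R/r = 98.2/9.3 = 10.559.
Lever MA = effort arm / load arm = 216/138 = 1.5652.
Combined ideal MA = 7 × 10.559 × 1.5652 = 115.69.
Actual MA = 115.69 × 0.92 = 106.44.
Effort = load / actual MA = 38 / 106.44 = 0.35702 kN.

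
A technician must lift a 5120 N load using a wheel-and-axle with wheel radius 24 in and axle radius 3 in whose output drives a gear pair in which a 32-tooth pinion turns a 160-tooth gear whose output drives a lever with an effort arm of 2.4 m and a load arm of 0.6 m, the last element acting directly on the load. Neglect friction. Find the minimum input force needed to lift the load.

Wheel-and-axle MA = R/r = 24/3 = 8.
Gear pair MA = 160/32 = 5.
Lever MA = effort arm / load arm = 2.4/0.6 = 4.
Combined ideal MA = 8 × 5 × 4 = 160.
Effort = load / MA = 5120 / 160 = 32 N.

32 N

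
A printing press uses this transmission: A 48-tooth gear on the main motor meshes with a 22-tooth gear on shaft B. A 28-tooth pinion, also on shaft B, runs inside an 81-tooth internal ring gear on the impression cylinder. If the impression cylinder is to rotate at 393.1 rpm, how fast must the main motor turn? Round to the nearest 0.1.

Overall ratio R = 0.45833 × 2.8929 = 1.3259.
Required input speed = output speed × R = 393.1 × 1.3259 = 521.21 rpm.

521.2 rpm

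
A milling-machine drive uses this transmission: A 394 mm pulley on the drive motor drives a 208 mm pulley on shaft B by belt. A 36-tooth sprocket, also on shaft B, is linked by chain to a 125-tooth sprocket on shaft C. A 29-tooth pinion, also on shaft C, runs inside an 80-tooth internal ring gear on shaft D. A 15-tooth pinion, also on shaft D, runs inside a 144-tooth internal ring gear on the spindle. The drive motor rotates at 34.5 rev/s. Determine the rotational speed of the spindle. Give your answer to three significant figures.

0.711 rev/s

Belt: ratio = 208/394 = 0.52792, so shaft B turns at 34.5 / 0.52792 = 65.351 rev/s.
Chain: ratio = 125/36 = 3.4722, so shaft C turns at 65.351 / 3.4722 = 18.821 rev/s.
Internal gear: ratio = 80/29 = 2.7586, so shaft D turns at 18.821 / 2.7586 = 6.8226 rev/s.
Internal gear: ratio = 144/15 = 9.6, so the spindle turns at 6.8226 / 9.6 = 0.71069 rev/s.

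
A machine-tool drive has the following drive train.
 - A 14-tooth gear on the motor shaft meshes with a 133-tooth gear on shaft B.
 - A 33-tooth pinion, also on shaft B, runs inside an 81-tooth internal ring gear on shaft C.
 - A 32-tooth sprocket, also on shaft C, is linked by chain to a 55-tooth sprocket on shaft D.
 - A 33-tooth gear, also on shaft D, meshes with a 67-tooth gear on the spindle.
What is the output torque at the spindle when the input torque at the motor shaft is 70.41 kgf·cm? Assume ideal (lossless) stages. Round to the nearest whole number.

5729 kgf·cm

gear mesh 133/14 = 9.5 → τ = 70.41·9.5 = 668.89 kgf·cm
internal gear 81/33 = 2.4545 → τ = 668.89·2.4545 = 1641.8 kgf·cm
chain 55/32 = 1.7188 → τ = 1641.8·1.7188 = 2821.9 kgf·cm
gear mesh 67/33 = 2.0303 → τ = 2821.9·2.0303 = 5729.3 kgf·cm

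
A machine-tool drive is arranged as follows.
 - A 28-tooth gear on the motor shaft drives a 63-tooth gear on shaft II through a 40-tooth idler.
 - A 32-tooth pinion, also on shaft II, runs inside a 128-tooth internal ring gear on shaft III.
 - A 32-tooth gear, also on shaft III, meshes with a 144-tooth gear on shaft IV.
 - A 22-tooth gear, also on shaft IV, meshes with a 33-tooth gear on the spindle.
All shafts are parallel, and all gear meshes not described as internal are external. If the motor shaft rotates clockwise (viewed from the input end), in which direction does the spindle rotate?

clockwise

the motor shaft → shaft II: driver → idler → driven is 2 external meshes, 2 reversals → CW.
shaft II → shaft III: internal mesh, same direction → CW.
shaft III → shaft IV: external mesh, 1 reversal → CCW.
shaft IV → the spindle: external mesh, 1 reversal → CW.
4 reversals in total — an even number — so the spindle turns the same way as the motor shaft.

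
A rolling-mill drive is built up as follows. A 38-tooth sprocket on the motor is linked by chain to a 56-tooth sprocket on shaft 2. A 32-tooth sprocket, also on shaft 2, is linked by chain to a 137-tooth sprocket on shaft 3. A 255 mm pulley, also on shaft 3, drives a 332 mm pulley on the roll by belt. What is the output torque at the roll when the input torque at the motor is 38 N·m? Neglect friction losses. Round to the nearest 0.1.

312.1 N·m

chain 56/38 = 1.4737 → τ = 38·1.4737 = 56 N·m
chain 137/32 = 4.2812 → τ = 56·4.2812 = 239.75 N·m
belt 332/255 = 1.302 → τ = 239.75·1.302 = 312.15 N·m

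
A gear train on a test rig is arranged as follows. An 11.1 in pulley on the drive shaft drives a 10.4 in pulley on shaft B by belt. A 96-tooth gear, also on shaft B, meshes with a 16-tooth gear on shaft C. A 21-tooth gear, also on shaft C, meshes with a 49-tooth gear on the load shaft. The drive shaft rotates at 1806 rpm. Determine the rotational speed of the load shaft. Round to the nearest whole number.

4957 rpm

belt 10.4/11.1 = 0.93694 → 1806/0.93694 = 1927.6 rpm
gear mesh 16/96 = 0.16667 → 1927.6/0.16667 = 11565 rpm
gear mesh 49/21 = 2.3333 → 11565/2.3333 = 4956.6 rpm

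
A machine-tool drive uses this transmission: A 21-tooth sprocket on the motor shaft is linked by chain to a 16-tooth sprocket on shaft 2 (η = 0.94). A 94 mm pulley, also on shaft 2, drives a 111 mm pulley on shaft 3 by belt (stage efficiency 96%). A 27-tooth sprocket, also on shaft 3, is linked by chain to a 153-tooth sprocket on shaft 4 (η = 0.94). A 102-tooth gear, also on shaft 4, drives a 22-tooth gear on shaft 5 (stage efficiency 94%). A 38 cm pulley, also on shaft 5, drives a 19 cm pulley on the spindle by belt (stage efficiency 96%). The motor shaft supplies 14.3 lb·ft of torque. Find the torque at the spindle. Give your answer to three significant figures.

Chain: ratio = 16/21 = 0.7619; torque at shaft 2 = 14.3 × 0.7619 × 0.94 = 10.242 lb·ft.
Belt: ratio = 111/94 = 1.1809; torque at shaft 3 = 10.242 × 1.1809 × 0.96 = 11.61 lb·ft.
Chain: ratio = 153/27 = 5.6667; torque at shaft 4 = 11.61 × 5.6667 × 0.94 = 61.842 lb·ft.
Gear mesh: ratio = 22/102 = 0.21569; torque at shaft 5 = 61.842 × 0.21569 × 0.94 = 12.538 lb·ft.
Belt: ratio = 19/38 = 0.5; torque at the spindle = 12.538 × 0.5 × 0.96 = 6.0184 lb·ft.

6.02 lb·ft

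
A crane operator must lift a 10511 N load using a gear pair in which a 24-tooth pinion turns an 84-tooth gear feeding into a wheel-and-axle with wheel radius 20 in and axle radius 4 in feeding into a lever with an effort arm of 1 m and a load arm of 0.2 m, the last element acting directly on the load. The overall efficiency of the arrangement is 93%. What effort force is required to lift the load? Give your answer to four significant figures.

Gear pair MA = 84/24 = 3.5.
Wheel-and-axle MA = R/r = 20/4 = 5.
Lever MA = effort arm / load arm = 1/0.2 = 5.
Combined ideal MA = 3.5 × 5 × 5 = 87.5.
Actual MA = 87.5 × 0.93 = 81.375.
Effort = load / actual MA = 10511 / 81.375 = 129.17 N.

129.2 N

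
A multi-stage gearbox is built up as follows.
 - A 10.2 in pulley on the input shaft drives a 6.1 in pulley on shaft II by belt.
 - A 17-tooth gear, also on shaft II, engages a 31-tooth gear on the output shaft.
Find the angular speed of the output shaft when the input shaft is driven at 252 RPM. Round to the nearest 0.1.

belt 6.1/10.2 = 0.59804 → 252/0.59804 = 421.38 RPM
gear mesh 31/17 = 1.8235 → 421.38/1.8235 = 231.08 RPM

231.1 RPM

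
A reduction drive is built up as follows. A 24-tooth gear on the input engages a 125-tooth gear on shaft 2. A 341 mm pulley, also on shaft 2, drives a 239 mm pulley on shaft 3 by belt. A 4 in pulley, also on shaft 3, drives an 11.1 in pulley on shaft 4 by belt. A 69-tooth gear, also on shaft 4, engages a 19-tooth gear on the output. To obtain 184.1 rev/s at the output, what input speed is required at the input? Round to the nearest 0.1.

513.5 rev/s

Overall ratio R = 5.2083 × 0.70088 × 2.775 × 0.27536 = 2.7894.
Required input speed = output speed × R = 184.1 × 2.7894 = 513.53 rev/s.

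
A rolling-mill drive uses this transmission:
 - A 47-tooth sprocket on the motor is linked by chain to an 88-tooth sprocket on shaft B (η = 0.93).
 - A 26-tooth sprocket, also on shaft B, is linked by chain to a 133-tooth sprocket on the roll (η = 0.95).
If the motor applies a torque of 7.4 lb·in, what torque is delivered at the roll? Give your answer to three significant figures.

62.6 lb·in

Chain: ratio = 88/47 = 1.8723; torque at shaft B = 7.4 × 1.8723 × 0.93 = 12.885 lb·in.
Chain: ratio = 133/26 = 5.1154; torque at the roll = 12.885 × 5.1154 × 0.95 = 62.618 lb·in.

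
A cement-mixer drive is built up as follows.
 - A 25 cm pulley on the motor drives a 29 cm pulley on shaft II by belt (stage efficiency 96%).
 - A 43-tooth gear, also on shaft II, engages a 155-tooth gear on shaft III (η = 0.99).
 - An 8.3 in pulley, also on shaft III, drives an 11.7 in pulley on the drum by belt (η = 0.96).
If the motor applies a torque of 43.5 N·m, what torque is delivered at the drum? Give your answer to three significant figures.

belt 29/25 = 1.16 → τ = 43.5·1.16·0.96 = 48.442 N·m
gear mesh 155/43 = 3.6047 → τ = 48.442·3.6047·0.99 = 172.87 N·m
belt 11.7/8.3 = 1.4096 → τ = 172.87·1.4096·0.96 = 233.94 N·m

234 N·m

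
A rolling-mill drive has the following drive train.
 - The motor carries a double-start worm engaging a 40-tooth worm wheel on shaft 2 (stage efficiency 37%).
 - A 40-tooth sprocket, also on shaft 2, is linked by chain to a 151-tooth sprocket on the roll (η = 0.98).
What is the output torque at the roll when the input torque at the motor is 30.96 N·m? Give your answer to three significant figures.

848 N·m

Worm: ratio = 40/2 = 20; torque at shaft 2 = 30.96 × 20 × 0.37 = 229.1 N·m.
Chain: ratio = 151/40 = 3.775; torque at the roll = 229.1 × 3.775 × 0.98 = 847.57 N·m.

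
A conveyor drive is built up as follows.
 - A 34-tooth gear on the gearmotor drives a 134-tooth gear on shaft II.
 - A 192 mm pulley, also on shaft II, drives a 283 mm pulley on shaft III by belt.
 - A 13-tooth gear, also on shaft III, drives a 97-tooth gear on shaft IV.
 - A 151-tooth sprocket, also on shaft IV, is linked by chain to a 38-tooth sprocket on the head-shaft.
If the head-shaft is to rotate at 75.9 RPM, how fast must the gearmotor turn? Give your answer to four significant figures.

Overall ratio R = 3.9412 × 1.474 × 7.4615 × 0.25166 = 10.908.
Required input speed = output speed × R = 75.9 × 10.908 = 827.92 RPM.

827.9 RPM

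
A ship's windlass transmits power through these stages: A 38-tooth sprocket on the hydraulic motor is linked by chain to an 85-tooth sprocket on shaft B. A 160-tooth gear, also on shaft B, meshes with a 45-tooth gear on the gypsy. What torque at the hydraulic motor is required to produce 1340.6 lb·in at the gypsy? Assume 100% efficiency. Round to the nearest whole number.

2131 lb·in

Overall ratio R = 2.2368 × 0.28125 = 0.62911.
Input torque = output torque / R = 1340.6 / 0.62911 = 2130.9 lb·in.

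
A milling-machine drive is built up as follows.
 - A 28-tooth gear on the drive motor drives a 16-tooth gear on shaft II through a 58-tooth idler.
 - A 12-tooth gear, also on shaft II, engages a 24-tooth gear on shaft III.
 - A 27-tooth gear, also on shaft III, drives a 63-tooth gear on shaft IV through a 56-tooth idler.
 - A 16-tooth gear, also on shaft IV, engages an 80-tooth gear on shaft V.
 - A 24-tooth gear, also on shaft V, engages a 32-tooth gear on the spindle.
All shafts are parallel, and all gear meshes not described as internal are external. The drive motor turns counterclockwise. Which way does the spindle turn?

clockwise

the drive motor → shaft II: driver → idler → driven is 2 external meshes, 2 reversals → CCW.
shaft II → shaft III: external mesh, 1 reversal → CW.
shaft III → shaft IV: driver → idler → driven is 2 external meshes, 2 reversals → CW.
shaft IV → shaft V: external mesh, 1 reversal → CCW.
shaft V → the spindle: external mesh, 1 reversal → CW.
7 reversals in total — an odd number — so the spindle turns opposite to the drive motor.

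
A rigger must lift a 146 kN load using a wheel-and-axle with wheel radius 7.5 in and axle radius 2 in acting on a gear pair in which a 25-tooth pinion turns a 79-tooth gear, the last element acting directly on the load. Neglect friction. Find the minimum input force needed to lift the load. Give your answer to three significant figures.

12.3 kN

Wheel-and-axle MA = R/r = 7.5/2 = 3.75.
Gear pair MA = 79/25 = 3.16.
Combined ideal MA = 3.75 × 3.16 = 11.85.
Effort = load / MA = 146 / 11.85 = 12.321 kN.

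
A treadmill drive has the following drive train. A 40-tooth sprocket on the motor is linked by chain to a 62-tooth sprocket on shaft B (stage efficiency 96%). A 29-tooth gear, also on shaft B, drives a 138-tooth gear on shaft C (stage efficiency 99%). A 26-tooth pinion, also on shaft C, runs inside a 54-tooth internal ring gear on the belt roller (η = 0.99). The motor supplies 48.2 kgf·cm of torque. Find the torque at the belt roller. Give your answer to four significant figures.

After the chain (62/40): 48.2 × 1.55 × 0.96 = 71.722 kgf·cm
After the gear mesh (138/29): 71.722 × 4.7586 × 0.99 = 337.88 kgf·cm
After the internal gear (54/26): 337.88 × 2.0769 × 0.99 = 694.74 kgf·cm

694.7 kgf·cm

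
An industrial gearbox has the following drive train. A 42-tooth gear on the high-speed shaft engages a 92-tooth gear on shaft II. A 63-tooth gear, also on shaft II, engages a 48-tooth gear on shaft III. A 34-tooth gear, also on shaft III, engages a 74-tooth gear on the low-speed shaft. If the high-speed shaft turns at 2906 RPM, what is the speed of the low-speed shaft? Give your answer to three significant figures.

Gear mesh: ratio = 92/42 = 2.1905, so shaft II turns at 2906 / 2.1905 = 1326.7 RPM.
Gear mesh: ratio = 48/63 = 0.7619, so shaft III turns at 1326.7 / 0.7619 = 1741.2 RPM.
Gear mesh: ratio = 74/34 = 2.1765, so the low-speed shaft turns at 1741.2 / 2.1765 = 800.03 RPM.

800 RPM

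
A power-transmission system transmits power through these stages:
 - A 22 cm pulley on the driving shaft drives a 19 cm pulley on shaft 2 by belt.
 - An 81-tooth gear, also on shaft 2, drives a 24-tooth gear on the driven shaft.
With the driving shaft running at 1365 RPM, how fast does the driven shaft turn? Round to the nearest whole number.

belt 19/22 = 0.86364 → 1365/0.86364 = 1580.5 RPM
gear mesh 24/81 = 0.2963 → 1580.5/0.2963 = 5334.3 RPM

5334 RPM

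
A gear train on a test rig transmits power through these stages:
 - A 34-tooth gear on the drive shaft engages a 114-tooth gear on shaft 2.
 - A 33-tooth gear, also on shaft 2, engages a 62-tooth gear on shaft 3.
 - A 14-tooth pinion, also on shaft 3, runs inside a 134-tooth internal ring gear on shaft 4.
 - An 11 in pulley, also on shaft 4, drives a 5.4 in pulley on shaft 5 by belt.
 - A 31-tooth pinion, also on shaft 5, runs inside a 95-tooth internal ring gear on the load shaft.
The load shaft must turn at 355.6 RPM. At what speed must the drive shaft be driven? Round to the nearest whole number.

Overall ratio R = 3.3529 × 1.8788 × 9.5714 × 0.49091 × 3.0645 = 90.708.
Required input speed = output speed × R = 355.6 × 90.708 = 32256 RPM.

32256 RPM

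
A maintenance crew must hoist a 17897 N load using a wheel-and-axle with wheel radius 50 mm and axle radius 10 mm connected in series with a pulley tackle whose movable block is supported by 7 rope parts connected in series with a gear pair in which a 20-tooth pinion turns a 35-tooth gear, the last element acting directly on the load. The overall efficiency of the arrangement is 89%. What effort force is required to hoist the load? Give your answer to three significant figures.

328 N

Wheel-and-axle MA = R/r = 50/10 = 5.
Block-and-tackle MA = number of supporting rope parts = 7.
Gear pair MA = 35/20 = 1.75.
Combined ideal MA = 5 × 7 × 1.75 = 61.25.
Actual MA = 61.25 × 0.89 = 54.513.
Effort = load / actual MA = 17897 / 54.513 = 328.31 N.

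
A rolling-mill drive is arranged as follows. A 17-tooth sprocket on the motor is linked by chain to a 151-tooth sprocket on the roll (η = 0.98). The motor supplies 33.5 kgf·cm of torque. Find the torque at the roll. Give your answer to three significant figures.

292 kgf·cm

Chain: ratio = 151/17 = 8.8824; torque at the roll = 33.5 × 8.8824 × 0.98 = 291.61 kgf·cm.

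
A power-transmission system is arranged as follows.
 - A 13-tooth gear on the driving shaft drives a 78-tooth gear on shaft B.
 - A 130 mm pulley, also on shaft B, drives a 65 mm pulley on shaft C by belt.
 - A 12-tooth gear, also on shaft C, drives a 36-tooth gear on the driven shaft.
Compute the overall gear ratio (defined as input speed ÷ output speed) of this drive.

9

Each stage contributes driven/driver: gear mesh 78/13 = 6, belt 65/130 = 0.5, gear mesh 36/12 = 3.
Overall: 6 × 0.5 × 3 = 9.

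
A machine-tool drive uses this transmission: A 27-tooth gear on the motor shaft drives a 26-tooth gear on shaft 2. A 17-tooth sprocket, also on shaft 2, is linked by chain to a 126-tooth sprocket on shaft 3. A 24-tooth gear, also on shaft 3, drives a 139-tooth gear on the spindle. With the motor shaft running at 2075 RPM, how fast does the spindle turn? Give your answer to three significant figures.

gear mesh 26/27 = 0.96296 → 2075/0.96296 = 2154.8 RPM
chain 126/17 = 7.4118 → 2154.8/7.4118 = 290.73 RPM
gear mesh 139/24 = 5.7917 → 290.73/5.7917 = 50.198 RPM

50.2 RPM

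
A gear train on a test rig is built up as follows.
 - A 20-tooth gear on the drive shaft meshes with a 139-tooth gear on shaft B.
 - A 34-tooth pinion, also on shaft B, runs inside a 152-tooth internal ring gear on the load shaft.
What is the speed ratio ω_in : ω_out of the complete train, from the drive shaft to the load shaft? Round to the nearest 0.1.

Each stage contributes driven/driver: gear mesh 139/20 = 6.95, internal gear 152/34 = 4.4706.
Overall: 6.95 × 4.4706 = 31.071.

31.1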